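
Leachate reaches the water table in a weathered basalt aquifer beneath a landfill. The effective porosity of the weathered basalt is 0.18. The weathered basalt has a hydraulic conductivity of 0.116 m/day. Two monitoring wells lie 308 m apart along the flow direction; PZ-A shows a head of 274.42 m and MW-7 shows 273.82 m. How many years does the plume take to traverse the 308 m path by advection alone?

Hydraulic gradient i = (274.42 − 273.82) / 308 = 0.6 / 308 = 0.001948.
Darcy flux q = K · i = 0.1160 × 0.001948 = 0.0002260 m/day.
Seepage velocity v = q / n_e = 0.0002260 / 0.18 = 0.001255 m/day.
Travel time t = L / v = 308 / 0.001255 = 2.453e+05 days = 671.7 years.

672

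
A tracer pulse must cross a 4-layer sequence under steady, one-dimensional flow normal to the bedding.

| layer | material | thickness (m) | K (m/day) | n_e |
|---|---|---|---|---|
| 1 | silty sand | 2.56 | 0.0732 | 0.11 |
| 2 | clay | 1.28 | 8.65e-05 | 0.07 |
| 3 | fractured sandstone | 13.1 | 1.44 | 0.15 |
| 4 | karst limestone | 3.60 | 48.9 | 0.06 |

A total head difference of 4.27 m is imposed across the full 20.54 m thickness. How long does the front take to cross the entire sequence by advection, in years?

With flow normal to the layers, continuity requires the same specific discharge q through every layer.
Σ(b_i/K_i) = 2.56/0.0732 + 1.28/8.65e-05 + 13.1/1.44 + 3.60/48.9 = 14842 d.
q = Δh / Σ(b_i/K_i) = 4.27 / 14842 = 0.0002877 m/day.
In each layer the seepage velocity is v_i = q/n_i, so the layer transit time is t_i = b_i·n_i / q:
  layer 1 (silty sand): t_1 = 2.56 × 0.11 / 0.0002877 = 978.8 d
  layer 2 (clay): t_2 = 1.28 × 0.07 / 0.0002877 = 311.4 d
  layer 3 (fractured sandstone): t_3 = 13.1 × 0.15 / 0.0002877 = 6830 d
  layer 4 (karst limestone): t_4 = 3.60 × 0.06 / 0.0002877 = 750.8 d
Total t = Σ t_i = 8871 days = 24.29 years.

24.3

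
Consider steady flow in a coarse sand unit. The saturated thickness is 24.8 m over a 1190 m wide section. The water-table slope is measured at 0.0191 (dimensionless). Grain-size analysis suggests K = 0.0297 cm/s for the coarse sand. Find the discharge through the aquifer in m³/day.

Convert K: 0.0297 cm/s × 864 = 25.66 m/day.
Cross-sectional area A = 1190 × 24.8 = 29512 m².
Hydraulic gradient i = 0.0191.
Darcy's law: Q = K · A · i = 25.66 × 29512 × 0.01910 = 14464 m³/day.

14500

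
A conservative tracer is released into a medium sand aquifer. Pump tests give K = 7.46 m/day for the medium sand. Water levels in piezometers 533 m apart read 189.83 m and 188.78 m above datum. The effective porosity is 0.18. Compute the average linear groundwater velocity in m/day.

Hydraulic gradient i = (189.83 − 188.78) / 533 = 1.05 / 533 = 0.001970.
Darcy flux q = K · i = 7.460 × 0.001970 = 0.01470 m/day.
Seepage velocity v = q / n_e = 0.01470 / 0.18 = 0.08164 m/day.

0.0816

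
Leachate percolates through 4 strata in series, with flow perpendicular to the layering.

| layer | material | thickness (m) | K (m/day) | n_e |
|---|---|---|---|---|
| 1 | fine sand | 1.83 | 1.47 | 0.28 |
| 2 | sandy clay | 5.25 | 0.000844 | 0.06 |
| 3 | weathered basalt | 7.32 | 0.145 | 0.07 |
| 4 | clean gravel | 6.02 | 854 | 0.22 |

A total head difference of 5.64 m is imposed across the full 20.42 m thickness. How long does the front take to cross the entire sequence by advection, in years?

With flow normal to the layers, continuity requires the same specific discharge q through every layer.
Σ(b_i/K_i) = 1.83/1.47 + 5.25/0.000844 + 7.32/0.145 + 6.02/854 = 6272 d.
q = Δh / Σ(b_i/K_i) = 5.64 / 6272 = 0.0008992 m/day.
In each layer the seepage velocity is v_i = q/n_i, so the layer transit time is t_i = b_i·n_i / q:
  layer 1 (fine sand): t_1 = 1.83 × 0.28 / 0.0008992 = 569.8 d
  layer 2 (sandy clay): t_2 = 5.25 × 0.06 / 0.0008992 = 350.3 d
  layer 3 (weathered basalt): t_3 = 7.32 × 0.07 / 0.0008992 = 569.8 d
  layer 4 (clean gravel): t_4 = 6.02 × 0.22 / 0.0008992 = 1473 d
Total t = Σ t_i = 2963 days = 8.112 years.

8.11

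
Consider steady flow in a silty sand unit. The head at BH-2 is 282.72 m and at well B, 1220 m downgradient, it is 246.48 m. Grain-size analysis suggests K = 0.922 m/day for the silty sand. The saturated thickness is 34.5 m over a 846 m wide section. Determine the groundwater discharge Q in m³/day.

Cross-sectional area A = 846 × 34.5 = 29187 m².
Hydraulic gradient i = (282.72 − 246.48) / 1220 = 36.24 / 1220 = 0.02970.
Darcy's law: Q = K · A · i = 0.9220 × 29187 × 0.02970 = 799.4 m³/day.

799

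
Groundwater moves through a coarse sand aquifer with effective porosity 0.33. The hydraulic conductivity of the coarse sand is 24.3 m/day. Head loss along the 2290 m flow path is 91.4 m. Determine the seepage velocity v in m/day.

2.94

Hydraulic gradient i = Δh / L = 91.4 / 2290 = 0.03991.
Darcy flux q = K · i = 24.30 × 0.03991 = 0.9699 m/day.
Seepage velocity v = q / n_e = 0.9699 / 0.33 = 2.939 m/day.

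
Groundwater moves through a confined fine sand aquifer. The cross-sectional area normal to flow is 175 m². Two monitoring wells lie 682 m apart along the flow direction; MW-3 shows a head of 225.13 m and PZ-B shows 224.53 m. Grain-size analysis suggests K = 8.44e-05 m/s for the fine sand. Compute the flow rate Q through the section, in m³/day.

Convert K: 8.44e-05 m/s × 86400 = 7.292 m/day.
Hydraulic gradient i = (225.13 − 224.53) / 682 = 0.6 / 682 = 0.0008798.
Darcy's law: Q = K · A · i = 7.292 × 175.0 × 0.0008798 = 1.123 m³/day.

1.12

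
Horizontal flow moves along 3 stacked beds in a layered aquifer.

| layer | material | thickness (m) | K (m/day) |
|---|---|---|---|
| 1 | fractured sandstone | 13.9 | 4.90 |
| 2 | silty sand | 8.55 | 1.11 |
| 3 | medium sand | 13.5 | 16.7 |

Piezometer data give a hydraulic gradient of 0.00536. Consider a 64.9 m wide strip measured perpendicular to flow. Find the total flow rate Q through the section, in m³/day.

Flow is parallel to layering, so each bed carries its own Darcy discharge and the transmissivities add.
Σ(K_i·b_i) = 4.90×13.9 + 1.11×8.55 + 16.7×13.5 = 303.1 m²/day.
Hydraulic gradient i = 0.00536.
Q = Σ(K_i·b_i) · W · i = 303.1 × 64.9 × 0.005360 = 105.4 m³/day.

105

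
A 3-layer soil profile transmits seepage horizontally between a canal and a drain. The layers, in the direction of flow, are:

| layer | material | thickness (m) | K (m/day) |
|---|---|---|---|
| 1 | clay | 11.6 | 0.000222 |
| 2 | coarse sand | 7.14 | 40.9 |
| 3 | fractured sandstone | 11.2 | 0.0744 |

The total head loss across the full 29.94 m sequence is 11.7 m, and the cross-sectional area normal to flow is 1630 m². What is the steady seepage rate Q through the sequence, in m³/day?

Flow is perpendicular to layering, so the layers act in series and the equivalent K is the thickness-weighted harmonic mean.
Total thickness L = 11.6 + 7.14 + 11.2 = 29.94 m.
Σ(b_i/K_i) = 11.6/0.000222 + 7.14/40.9 + 11.2/0.0744 = 52403 d.
K_eq = L / Σ(b_i/K_i) = 29.94 / 52403 = 0.0005713 m/day.
Q = K_eq · A · (Δh/L) = 0.0005713 × 1630 × (11.7/29.94) = 0.3639 m³/day.

0.364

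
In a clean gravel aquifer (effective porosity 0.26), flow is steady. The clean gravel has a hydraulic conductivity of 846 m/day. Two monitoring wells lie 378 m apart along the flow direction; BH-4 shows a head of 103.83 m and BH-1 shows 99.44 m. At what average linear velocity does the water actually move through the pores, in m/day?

37.8

Hydraulic gradient i = (103.83 − 99.44) / 378 = 4.39 / 378 = 0.01161.
Darcy flux q = K · i = 846.0 × 0.01161 = 9.825 m/day.
Seepage velocity v = q / n_e = 9.825 / 0.26 = 37.79 m/day.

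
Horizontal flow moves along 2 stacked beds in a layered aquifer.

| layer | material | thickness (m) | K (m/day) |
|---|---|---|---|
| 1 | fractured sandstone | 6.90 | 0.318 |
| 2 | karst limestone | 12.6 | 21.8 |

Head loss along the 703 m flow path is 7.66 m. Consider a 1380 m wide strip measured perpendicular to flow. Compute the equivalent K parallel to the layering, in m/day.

Flow is parallel to layering, so each bed carries its own Darcy discharge and the transmissivities add.
Σ(K_i·b_i) = 0.318×6.90 + 21.8×12.6 = 276.9 m²/day.
Total thickness b = 19.50 m, so K_eq = Σ(K_i·b_i)/b = 14.20 m/day.

14.2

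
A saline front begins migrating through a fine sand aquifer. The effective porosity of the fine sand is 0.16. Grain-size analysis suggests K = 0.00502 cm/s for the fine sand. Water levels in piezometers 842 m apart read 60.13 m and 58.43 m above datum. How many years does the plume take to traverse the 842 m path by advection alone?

Convert K: 0.00502 cm/s × 864 = 4.337 m/day.
Hydraulic gradient i = (60.13 − 58.43) / 842 = 1.7 / 842 = 0.002019.
Darcy flux q = K · i = 4.337 × 0.002019 = 0.008757 m/day.
Seepage velocity v = q / n_e = 0.008757 / 0.16 = 0.05473 m/day.
Travel time t = L / v = 842 / 0.05473 = 15384 days = 42.12 years.

42.1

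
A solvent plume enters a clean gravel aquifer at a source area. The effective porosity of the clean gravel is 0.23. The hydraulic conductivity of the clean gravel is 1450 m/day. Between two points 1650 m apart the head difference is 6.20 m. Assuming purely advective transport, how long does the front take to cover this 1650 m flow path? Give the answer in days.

Hydraulic gradient i = Δh / L = 6.20 / 1650 = 0.003758.
Darcy flux q = K · i = 1450 × 0.003758 = 5.448 m/day.
Seepage velocity v = q / n_e = 5.448 / 0.23 = 23.69 m/day.
Travel time t = L / v = 1650 / 23.69 = 69.65 days.

69.7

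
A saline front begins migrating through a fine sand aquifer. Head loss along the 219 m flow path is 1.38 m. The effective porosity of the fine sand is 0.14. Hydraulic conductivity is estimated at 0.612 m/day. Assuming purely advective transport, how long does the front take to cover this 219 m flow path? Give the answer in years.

21.8

Hydraulic gradient i = Δh / L = 1.38 / 219 = 0.006301.
Darcy flux q = K · i = 0.6120 × 0.006301 = 0.003856 m/day.
Seepage velocity v = q / n_e = 0.003856 / 0.14 = 0.02755 m/day.
Travel time t = L / v = 219 / 0.02755 = 7950 days = 21.77 years.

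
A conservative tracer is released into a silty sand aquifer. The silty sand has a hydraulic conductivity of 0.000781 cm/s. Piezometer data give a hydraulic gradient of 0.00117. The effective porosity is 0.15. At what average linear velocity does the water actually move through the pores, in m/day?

0.00526

Convert K: 0.000781 cm/s × 864 = 0.6748 m/day.
Hydraulic gradient i = 0.00117.
Darcy flux q = K · i = 0.6748 × 0.001170 = 0.0007895 m/day.
Seepage velocity v = q / n_e = 0.0007895 / 0.15 = 0.005263 m/day.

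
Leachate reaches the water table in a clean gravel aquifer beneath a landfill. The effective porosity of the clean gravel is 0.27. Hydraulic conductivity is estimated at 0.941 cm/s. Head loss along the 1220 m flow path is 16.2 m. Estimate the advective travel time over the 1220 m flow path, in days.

30.5

Convert K: 0.941 cm/s × 864 = 813.0 m/day.
Hydraulic gradient i = Δh / L = 16.2 / 1220 = 0.01328.
Darcy flux q = K · i = 813.0 × 0.01328 = 10.80 m/day.
Seepage velocity v = q / n_e = 10.80 / 0.27 = 39.98 m/day.
Travel time t = L / v = 1220 / 39.98 = 30.51 days.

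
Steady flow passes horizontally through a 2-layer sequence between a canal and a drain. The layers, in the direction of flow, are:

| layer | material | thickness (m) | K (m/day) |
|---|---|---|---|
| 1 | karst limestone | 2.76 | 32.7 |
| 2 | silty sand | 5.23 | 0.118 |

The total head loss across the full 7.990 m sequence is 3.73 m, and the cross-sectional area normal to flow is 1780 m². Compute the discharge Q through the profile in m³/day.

150

Flow is perpendicular to layering, so the layers act in series and the equivalent K is the thickness-weighted harmonic mean.
Total thickness L = 2.76 + 5.23 = 7.990 m.
Σ(b_i/K_i) = 2.76/32.7 + 5.23/0.118 = 44.41 d.
K_eq = L / Σ(b_i/K_i) = 7.990 / 44.41 = 0.1799 m/day.
Q = K_eq · A · (Δh/L) = 0.1799 × 1780 × (3.73/7.990) = 149.5 m³/day.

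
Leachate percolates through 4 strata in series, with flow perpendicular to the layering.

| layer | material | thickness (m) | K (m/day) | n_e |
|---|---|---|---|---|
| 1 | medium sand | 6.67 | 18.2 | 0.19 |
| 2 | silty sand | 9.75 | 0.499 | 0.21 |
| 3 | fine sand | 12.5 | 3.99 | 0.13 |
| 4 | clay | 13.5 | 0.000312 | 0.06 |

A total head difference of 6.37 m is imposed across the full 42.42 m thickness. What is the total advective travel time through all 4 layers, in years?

With flow normal to the layers, continuity requires the same specific discharge q through every layer.
Σ(b_i/K_i) = 6.67/18.2 + 9.75/0.499 + 12.5/3.99 + 13.5/0.000312 = 43292 d.
q = Δh / Σ(b_i/K_i) = 6.37 / 43292 = 0.0001471 m/day.
In each layer the seepage velocity is v_i = q/n_i, so the layer transit time is t_i = b_i·n_i / q:
  layer 1 (medium sand): t_1 = 6.67 × 0.19 / 0.0001471 = 8613 d
  layer 2 (silty sand): t_2 = 9.75 × 0.21 / 0.0001471 = 13915 d
  layer 3 (fine sand): t_3 = 12.5 × 0.13 / 0.0001471 = 11044 d
  layer 4 (clay): t_4 = 13.5 × 0.06 / 0.0001471 = 5505 d
Total t = Σ t_i = 39077 days = 107.0 years.

107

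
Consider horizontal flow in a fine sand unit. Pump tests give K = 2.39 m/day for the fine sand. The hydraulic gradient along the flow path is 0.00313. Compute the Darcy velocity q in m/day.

0.00748

Hydraulic gradient i = 0.00313.
Specific discharge q = K · i = 2.390 × 0.003130 = 0.007481 m/day.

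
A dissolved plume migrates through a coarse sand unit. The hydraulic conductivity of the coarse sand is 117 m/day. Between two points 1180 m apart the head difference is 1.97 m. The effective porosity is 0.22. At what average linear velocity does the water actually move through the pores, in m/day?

Hydraulic gradient i = Δh / L = 1.97 / 1180 = 0.001669.
Darcy flux q = K · i = 117.0 × 0.001669 = 0.1953 m/day.
Seepage velocity v = q / n_e = 0.1953 / 0.22 = 0.8879 m/day.

0.888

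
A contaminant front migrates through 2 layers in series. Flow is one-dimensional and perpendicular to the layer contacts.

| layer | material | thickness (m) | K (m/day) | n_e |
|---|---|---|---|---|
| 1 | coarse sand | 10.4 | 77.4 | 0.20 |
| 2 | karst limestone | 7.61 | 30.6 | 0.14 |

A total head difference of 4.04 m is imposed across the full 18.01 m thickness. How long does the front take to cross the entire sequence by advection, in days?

0.298

With flow normal to the layers, continuity requires the same specific discharge q through every layer.
Σ(b_i/K_i) = 10.4/77.4 + 7.61/30.6 = 0.3831 d.
q = Δh / Σ(b_i/K_i) = 4.04 / 0.3831 = 10.55 m/day.
In each layer the seepage velocity is v_i = q/n_i, so the layer transit time is t_i = b_i·n_i / q:
  layer 1 (coarse sand): t_1 = 10.4 × 0.20 / 10.55 = 0.1972 d
  layer 2 (karst limestone): t_2 = 7.61 × 0.14 / 10.55 = 0.1010 d
Total t = Σ t_i = 0.2982 days.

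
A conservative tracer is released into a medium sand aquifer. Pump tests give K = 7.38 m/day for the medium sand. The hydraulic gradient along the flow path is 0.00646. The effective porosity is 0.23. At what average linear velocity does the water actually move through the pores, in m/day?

Hydraulic gradient i = 0.00646.
Darcy flux q = K · i = 7.380 × 0.006460 = 0.04767 m/day.
Seepage velocity v = q / n_e = 0.04767 / 0.23 = 0.2073 m/day.

0.207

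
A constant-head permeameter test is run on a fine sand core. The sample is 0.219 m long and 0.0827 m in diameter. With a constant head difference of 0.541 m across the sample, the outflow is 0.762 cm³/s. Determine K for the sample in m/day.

Cross-sectional area A = π·(d/2)² = π × (0.0827/2)² = 0.005372 m².
Convert discharge: 0.762 cm³/s = 7.620e-07 m³/s.
Darcy's law rearranged: K = Q·L / (A·Δh) = 7.620e-07 × 0.219 / (0.005372 × 0.541) = 5.742e-05 m/s = 4.962 m/day.

4.96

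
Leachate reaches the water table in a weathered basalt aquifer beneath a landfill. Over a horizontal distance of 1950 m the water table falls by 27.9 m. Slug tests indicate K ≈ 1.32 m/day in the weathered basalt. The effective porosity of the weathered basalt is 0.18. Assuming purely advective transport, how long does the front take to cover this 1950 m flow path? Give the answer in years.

50.9

Hydraulic gradient i = Δh / L = 27.9 / 1950 = 0.01431.
Darcy flux q = K · i = 1.320 × 0.01431 = 0.01889 m/day.
Seepage velocity v = q / n_e = 0.01889 / 0.18 = 0.1049 m/day.
Travel time t = L / v = 1950 / 0.1049 = 18585 days = 50.88 years.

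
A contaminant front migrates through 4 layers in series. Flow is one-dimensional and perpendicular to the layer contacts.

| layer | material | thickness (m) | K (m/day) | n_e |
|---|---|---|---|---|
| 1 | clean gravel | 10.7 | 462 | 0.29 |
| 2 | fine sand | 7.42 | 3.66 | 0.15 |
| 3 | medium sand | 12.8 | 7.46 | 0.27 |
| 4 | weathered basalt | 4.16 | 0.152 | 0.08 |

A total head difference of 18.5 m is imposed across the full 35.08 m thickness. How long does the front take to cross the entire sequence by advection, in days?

13.5

With flow normal to the layers, continuity requires the same specific discharge q through every layer.
Σ(b_i/K_i) = 10.7/462 + 7.42/3.66 + 12.8/7.46 + 4.16/0.152 = 31.13 d.
q = Δh / Σ(b_i/K_i) = 18.5 / 31.13 = 0.5942 m/day.
In each layer the seepage velocity is v_i = q/n_i, so the layer transit time is t_i = b_i·n_i / q:
  layer 1 (clean gravel): t_1 = 10.7 × 0.29 / 0.5942 = 5.222 d
  layer 2 (fine sand): t_2 = 7.42 × 0.15 / 0.5942 = 1.873 d
  layer 3 (medium sand): t_3 = 12.8 × 0.27 / 0.5942 = 5.816 d
  layer 4 (weathered basalt): t_4 = 4.16 × 0.08 / 0.5942 = 0.5601 d
Total t = Σ t_i = 13.47 days.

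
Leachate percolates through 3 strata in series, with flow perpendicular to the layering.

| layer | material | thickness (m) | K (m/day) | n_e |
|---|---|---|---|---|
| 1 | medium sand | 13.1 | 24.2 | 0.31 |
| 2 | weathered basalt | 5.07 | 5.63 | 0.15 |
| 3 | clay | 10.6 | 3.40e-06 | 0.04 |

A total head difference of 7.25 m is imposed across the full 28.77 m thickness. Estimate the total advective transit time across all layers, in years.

6180

With flow normal to the layers, continuity requires the same specific discharge q through every layer.
Σ(b_i/K_i) = 13.1/24.2 + 5.07/5.63 + 10.6/3.40e-06 = 3.118e+06 d.
q = Δh / Σ(b_i/K_i) = 7.25 / 3.118e+06 = 2.325e-06 m/day.
In each layer the seepage velocity is v_i = q/n_i, so the layer transit time is t_i = b_i·n_i / q:
  layer 1 (medium sand): t_1 = 13.1 × 0.31 / 2.325e-06 = 1.746e+06 d
  layer 2 (weathered basalt): t_2 = 5.07 × 0.15 / 2.325e-06 = 3.270e+05 d
  layer 3 (clay): t_3 = 10.6 × 0.04 / 2.325e-06 = 1.823e+05 d
Total t = Σ t_i = 2.256e+06 days = 6176 years.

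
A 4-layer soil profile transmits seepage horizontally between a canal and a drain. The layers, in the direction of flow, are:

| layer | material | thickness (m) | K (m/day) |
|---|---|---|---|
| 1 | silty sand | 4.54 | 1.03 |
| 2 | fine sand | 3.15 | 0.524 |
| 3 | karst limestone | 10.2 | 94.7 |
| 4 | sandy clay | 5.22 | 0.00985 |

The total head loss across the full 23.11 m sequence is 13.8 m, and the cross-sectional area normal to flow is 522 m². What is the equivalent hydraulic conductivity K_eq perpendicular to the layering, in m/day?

0.0428

Flow is perpendicular to layering, so the layers act in series and the equivalent K is the thickness-weighted harmonic mean.
Total thickness L = 4.54 + 3.15 + 10.2 + 5.22 = 23.11 m.
Σ(b_i/K_i) = 4.54/1.03 + 3.15/0.524 + 10.2/94.7 + 5.22/0.00985 = 540.5 d.
K_eq = L / Σ(b_i/K_i) = 23.11 / 540.5 = 0.04276 m/day.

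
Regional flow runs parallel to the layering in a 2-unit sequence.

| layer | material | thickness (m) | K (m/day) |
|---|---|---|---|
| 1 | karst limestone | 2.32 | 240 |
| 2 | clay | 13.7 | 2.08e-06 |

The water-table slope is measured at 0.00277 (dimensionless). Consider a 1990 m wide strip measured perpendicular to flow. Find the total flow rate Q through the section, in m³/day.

3070

Flow is parallel to layering, so each bed carries its own Darcy discharge and the transmissivities add.
Σ(K_i·b_i) = 240×2.32 + 2.08e-06×13.7 = 556.8 m²/day.
Hydraulic gradient i = 0.00277.
Q = Σ(K_i·b_i) · W · i = 556.8 × 1990 × 0.002770 = 3069 m³/day.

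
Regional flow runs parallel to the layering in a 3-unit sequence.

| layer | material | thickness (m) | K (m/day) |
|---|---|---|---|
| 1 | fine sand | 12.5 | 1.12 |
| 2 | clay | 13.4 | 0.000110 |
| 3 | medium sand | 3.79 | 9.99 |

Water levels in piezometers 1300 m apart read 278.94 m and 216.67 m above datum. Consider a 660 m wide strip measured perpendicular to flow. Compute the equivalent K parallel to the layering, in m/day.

Flow is parallel to layering, so each bed carries its own Darcy discharge and the transmissivities add.
Σ(K_i·b_i) = 1.12×12.5 + 0.000110×13.4 + 9.99×3.79 = 51.86 m²/day.
Total thickness b = 29.69 m, so K_eq = Σ(K_i·b_i)/b = 1.747 m/day.

1.75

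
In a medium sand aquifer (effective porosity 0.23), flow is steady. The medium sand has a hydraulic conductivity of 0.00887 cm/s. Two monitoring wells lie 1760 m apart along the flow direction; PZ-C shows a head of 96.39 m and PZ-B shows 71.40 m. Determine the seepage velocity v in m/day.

0.473

Convert K: 0.00887 cm/s × 864 = 7.664 m/day.
Hydraulic gradient i = (96.39 − 71.40) / 1760 = 24.99 / 1760 = 0.01420.
Darcy flux q = K · i = 7.664 × 0.01420 = 0.1088 m/day.
Seepage velocity v = q / n_e = 0.1088 / 0.23 = 0.4731 m/day.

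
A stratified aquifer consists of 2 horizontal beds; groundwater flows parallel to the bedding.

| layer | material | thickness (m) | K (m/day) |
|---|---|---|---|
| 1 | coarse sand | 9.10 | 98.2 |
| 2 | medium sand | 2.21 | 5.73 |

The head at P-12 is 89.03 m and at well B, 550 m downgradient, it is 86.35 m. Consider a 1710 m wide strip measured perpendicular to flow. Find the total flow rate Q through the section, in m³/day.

Flow is parallel to layering, so each bed carries its own Darcy discharge and the transmissivities add.
Σ(K_i·b_i) = 98.2×9.10 + 5.73×2.21 = 906.3 m²/day.
Hydraulic gradient i = (89.03 − 86.35) / 550 = 2.68 / 550 = 0.004873.
Q = Σ(K_i·b_i) · W · i = 906.3 × 1710 × 0.004873 = 7551 m³/day.

7550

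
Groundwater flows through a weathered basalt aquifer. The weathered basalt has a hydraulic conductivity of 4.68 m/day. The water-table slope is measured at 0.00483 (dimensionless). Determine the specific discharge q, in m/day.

Hydraulic gradient i = 0.00483.
Specific discharge q = K · i = 4.680 × 0.004830 = 0.02260 m/day.

0.0226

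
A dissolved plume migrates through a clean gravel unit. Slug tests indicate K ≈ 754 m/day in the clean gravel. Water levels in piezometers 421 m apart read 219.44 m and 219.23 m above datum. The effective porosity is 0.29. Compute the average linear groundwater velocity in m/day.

1.30

Hydraulic gradient i = (219.44 − 219.23) / 421 = 0.21 / 421 = 0.0004988.
Darcy flux q = K · i = 754.0 × 0.0004988 = 0.3761 m/day.
Seepage velocity v = q / n_e = 0.3761 / 0.29 = 1.297 m/day.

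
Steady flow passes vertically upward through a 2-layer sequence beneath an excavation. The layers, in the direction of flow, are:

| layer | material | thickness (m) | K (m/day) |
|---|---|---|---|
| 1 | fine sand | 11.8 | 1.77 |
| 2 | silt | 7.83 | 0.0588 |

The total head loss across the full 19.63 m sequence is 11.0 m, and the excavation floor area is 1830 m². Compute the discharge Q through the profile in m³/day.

144

Flow is perpendicular to layering, so the layers act in series and the equivalent K is the thickness-weighted harmonic mean.
Total thickness L = 11.8 + 7.83 = 19.63 m.
Σ(b_i/K_i) = 11.8/1.77 + 7.83/0.0588 = 139.8 d.
K_eq = L / Σ(b_i/K_i) = 19.63 / 139.8 = 0.1404 m/day.
Q = K_eq · A · (Δh/L) = 0.1404 × 1830 × (11.0/19.63) = 144.0 m³/day.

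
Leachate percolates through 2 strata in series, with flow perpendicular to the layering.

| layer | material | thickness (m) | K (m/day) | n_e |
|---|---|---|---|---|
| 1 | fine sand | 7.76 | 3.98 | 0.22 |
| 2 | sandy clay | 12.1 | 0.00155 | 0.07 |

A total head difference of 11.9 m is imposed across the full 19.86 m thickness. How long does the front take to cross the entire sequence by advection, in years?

4.59

With flow normal to the layers, continuity requires the same specific discharge q through every layer.
Σ(b_i/K_i) = 7.76/3.98 + 12.1/0.00155 = 7808 d.
q = Δh / Σ(b_i/K_i) = 11.9 / 7808 = 0.001524 m/day.
In each layer the seepage velocity is v_i = q/n_i, so the layer transit time is t_i = b_i·n_i / q:
  layer 1 (fine sand): t_1 = 7.76 × 0.22 / 0.001524 = 1120 d
  layer 2 (sandy clay): t_2 = 12.1 × 0.07 / 0.001524 = 555.8 d
Total t = Σ t_i = 1676 days = 4.589 years.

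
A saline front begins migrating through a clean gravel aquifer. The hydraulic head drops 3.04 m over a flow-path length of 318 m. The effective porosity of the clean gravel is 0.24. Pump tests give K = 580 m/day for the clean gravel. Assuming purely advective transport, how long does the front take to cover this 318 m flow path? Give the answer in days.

Hydraulic gradient i = Δh / L = 3.04 / 318 = 0.009560.
Darcy flux q = K · i = 580.0 × 0.009560 = 5.545 m/day.
Seepage velocity v = q / n_e = 5.545 / 0.24 = 23.10 m/day.
Travel time t = L / v = 318 / 23.10 = 13.76 days.

13.8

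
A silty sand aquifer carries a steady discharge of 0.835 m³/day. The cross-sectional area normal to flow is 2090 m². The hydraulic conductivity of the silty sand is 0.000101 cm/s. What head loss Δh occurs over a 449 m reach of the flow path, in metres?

2.06

Convert K: 0.000101 cm/s × 864 = 0.08726 m/day.
From Q = K·A·i, i = Q / (K·A) = 0.835 / (0.08726 × 2090) = 0.004578.
Head loss Δh = i · L = 0.004578 × 449 = 2.056 m.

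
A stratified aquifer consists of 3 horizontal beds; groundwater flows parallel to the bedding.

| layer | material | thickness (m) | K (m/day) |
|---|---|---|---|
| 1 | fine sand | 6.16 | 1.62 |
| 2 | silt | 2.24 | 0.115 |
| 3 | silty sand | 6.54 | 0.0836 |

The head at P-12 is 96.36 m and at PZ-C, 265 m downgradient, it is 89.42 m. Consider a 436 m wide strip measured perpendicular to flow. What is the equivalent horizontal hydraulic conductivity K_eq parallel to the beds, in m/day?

0.722

Flow is parallel to layering, so each bed carries its own Darcy discharge and the transmissivities add.
Σ(K_i·b_i) = 1.62×6.16 + 0.115×2.24 + 0.0836×6.54 = 10.78 m²/day.
Total thickness b = 14.94 m, so K_eq = Σ(K_i·b_i)/b = 0.7218 m/day.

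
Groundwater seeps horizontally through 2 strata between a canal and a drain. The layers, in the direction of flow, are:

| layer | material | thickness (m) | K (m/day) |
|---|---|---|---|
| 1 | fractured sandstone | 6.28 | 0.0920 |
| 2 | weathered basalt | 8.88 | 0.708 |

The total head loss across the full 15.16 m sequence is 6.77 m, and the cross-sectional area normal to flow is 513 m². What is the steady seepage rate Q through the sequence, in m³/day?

Flow is perpendicular to layering, so the layers act in series and the equivalent K is the thickness-weighted harmonic mean.
Total thickness L = 6.28 + 8.88 = 15.16 m.
Σ(b_i/K_i) = 6.28/0.0920 + 8.88/0.708 = 80.80 d.
K_eq = L / Σ(b_i/K_i) = 15.16 / 80.80 = 0.1876 m/day.
Q = K_eq · A · (Δh/L) = 0.1876 × 513 × (6.77/15.16) = 42.98 m³/day.

43.0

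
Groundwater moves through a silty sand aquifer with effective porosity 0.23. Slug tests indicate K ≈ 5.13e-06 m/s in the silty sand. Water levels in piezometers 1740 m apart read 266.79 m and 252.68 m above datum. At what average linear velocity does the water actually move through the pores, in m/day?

Convert K: 5.13e-06 m/s × 86400 = 0.4432 m/day.
Hydraulic gradient i = (266.79 − 252.68) / 1740 = 14.11 / 1740 = 0.008109.
Darcy flux q = K · i = 0.4432 × 0.008109 = 0.003594 m/day.
Seepage velocity v = q / n_e = 0.003594 / 0.23 = 0.01563 m/day.

0.0156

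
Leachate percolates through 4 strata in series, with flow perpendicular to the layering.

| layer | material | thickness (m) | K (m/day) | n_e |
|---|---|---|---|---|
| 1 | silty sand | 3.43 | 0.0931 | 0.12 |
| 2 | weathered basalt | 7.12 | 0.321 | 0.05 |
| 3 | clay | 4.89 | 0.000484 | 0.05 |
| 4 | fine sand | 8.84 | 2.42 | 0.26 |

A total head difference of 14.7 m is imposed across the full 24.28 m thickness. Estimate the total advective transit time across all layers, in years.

6.27

With flow normal to the layers, continuity requires the same specific discharge q through every layer.
Σ(b_i/K_i) = 3.43/0.0931 + 7.12/0.321 + 4.89/0.000484 + 8.84/2.42 = 10166 d.
q = Δh / Σ(b_i/K_i) = 14.7 / 10166 = 0.001446 m/day.
In each layer the seepage velocity is v_i = q/n_i, so the layer transit time is t_i = b_i·n_i / q:
  layer 1 (silty sand): t_1 = 3.43 × 0.12 / 0.001446 = 284.6 d
  layer 2 (weathered basalt): t_2 = 7.12 × 0.05 / 0.001446 = 246.2 d
  layer 3 (clay): t_3 = 4.89 × 0.05 / 0.001446 = 169.1 d
  layer 4 (fine sand): t_4 = 8.84 × 0.26 / 0.001446 = 1589 d
Total t = Σ t_i = 2289 days = 6.268 years.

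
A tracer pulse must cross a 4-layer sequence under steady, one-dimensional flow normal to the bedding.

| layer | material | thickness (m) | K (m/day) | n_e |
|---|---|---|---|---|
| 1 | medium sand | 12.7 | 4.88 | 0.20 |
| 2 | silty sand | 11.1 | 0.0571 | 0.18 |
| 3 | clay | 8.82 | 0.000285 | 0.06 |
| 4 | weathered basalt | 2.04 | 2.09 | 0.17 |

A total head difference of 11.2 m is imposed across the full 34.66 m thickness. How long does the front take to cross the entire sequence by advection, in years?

41.2

With flow normal to the layers, continuity requires the same specific discharge q through every layer.
Σ(b_i/K_i) = 12.7/4.88 + 11.1/0.0571 + 8.82/0.000285 + 2.04/2.09 = 31145 d.
q = Δh / Σ(b_i/K_i) = 11.2 / 31145 = 0.0003596 m/day.
In each layer the seepage velocity is v_i = q/n_i, so the layer transit time is t_i = b_i·n_i / q:
  layer 1 (medium sand): t_1 = 12.7 × 0.20 / 0.0003596 = 7063 d
  layer 2 (silty sand): t_2 = 11.1 × 0.18 / 0.0003596 = 5556 d
  layer 3 (clay): t_3 = 8.82 × 0.06 / 0.0003596 = 1472 d
  layer 4 (weathered basalt): t_4 = 2.04 × 0.17 / 0.0003596 = 964.4 d
Total t = Σ t_i = 15055 days = 41.22 years.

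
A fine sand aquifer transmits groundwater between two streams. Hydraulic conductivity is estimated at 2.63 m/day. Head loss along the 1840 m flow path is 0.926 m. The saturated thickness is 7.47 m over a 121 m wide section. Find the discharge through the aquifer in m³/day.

Cross-sectional area A = 121 × 7.47 = 903.9 m².
Hydraulic gradient i = Δh / L = 0.926 / 1840 = 0.0005033.
Darcy's law: Q = K · A · i = 2.630 × 903.9 × 0.0005033 = 1.196 m³/day.

1.20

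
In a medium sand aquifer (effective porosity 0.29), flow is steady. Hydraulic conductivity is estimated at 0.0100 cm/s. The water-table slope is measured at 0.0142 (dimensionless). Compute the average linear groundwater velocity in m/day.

Convert K: 0.0100 cm/s × 864 = 8.640 m/day.
Hydraulic gradient i = 0.0142.
Darcy flux q = K · i = 8.640 × 0.01420 = 0.1227 m/day.
Seepage velocity v = q / n_e = 0.1227 / 0.29 = 0.4231 m/day.

0.423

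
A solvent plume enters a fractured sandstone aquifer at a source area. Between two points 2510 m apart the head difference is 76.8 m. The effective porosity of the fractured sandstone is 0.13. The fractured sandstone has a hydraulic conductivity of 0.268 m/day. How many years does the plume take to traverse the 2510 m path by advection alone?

Hydraulic gradient i = Δh / L = 76.8 / 2510 = 0.03060.
Darcy flux q = K · i = 0.2680 × 0.03060 = 0.008200 m/day.
Seepage velocity v = q / n_e = 0.008200 / 0.13 = 0.06308 m/day.
Travel time t = L / v = 2510 / 0.06308 = 39792 days = 108.9 years.

109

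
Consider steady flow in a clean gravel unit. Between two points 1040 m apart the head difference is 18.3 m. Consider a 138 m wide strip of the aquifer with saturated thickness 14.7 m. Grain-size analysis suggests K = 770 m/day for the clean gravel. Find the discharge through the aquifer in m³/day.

Cross-sectional area A = 138 × 14.7 = 2029 m².
Hydraulic gradient i = Δh / L = 18.3 / 1040 = 0.01760.
Darcy's law: Q = K · A · i = 770.0 × 2029 × 0.01760 = 27486 m³/day.

27500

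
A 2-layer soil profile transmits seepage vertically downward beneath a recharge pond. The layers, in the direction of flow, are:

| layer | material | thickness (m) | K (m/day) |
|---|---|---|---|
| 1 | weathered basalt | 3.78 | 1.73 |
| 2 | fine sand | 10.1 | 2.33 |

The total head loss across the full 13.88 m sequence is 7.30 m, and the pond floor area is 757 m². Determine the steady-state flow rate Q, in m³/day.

848

Flow is perpendicular to layering, so the layers act in series and the equivalent K is the thickness-weighted harmonic mean.
Total thickness L = 3.78 + 10.1 = 13.88 m.
Σ(b_i/K_i) = 3.78/1.73 + 10.1/2.33 = 6.520 d.
K_eq = L / Σ(b_i/K_i) = 13.88 / 6.520 = 2.129 m/day.
Q = K_eq · A · (Δh/L) = 2.129 × 757 × (7.30/13.88) = 847.6 m³/day.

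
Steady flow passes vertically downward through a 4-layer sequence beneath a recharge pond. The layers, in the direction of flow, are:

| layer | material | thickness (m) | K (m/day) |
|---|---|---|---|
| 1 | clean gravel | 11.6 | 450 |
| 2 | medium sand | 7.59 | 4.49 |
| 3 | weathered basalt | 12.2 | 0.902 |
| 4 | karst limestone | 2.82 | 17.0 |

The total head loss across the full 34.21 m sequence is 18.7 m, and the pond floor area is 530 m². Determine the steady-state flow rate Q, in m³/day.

643

Flow is perpendicular to layering, so the layers act in series and the equivalent K is the thickness-weighted harmonic mean.
Total thickness L = 11.6 + 7.59 + 12.2 + 2.82 = 34.21 m.
Σ(b_i/K_i) = 11.6/450 + 7.59/4.49 + 12.2/0.902 + 2.82/17.0 = 15.41 d.
K_eq = L / Σ(b_i/K_i) = 34.21 / 15.41 = 2.220 m/day.
Q = K_eq · A · (Δh/L) = 2.220 × 530 × (18.7/34.21) = 643.3 m³/day.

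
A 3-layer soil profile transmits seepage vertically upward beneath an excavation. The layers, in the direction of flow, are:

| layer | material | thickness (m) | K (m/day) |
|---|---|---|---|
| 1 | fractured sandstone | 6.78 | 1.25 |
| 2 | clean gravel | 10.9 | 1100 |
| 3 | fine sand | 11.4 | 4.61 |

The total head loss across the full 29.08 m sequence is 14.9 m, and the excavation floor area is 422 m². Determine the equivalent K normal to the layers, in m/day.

3.68

Flow is perpendicular to layering, so the layers act in series and the equivalent K is the thickness-weighted harmonic mean.
Total thickness L = 6.78 + 10.9 + 11.4 = 29.08 m.
Σ(b_i/K_i) = 6.78/1.25 + 10.9/1100 + 11.4/4.61 = 7.907 d.
K_eq = L / Σ(b_i/K_i) = 29.08 / 7.907 = 3.678 m/day.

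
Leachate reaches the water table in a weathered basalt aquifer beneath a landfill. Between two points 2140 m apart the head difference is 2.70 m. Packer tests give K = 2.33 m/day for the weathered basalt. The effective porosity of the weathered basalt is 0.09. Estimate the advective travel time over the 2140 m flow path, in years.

Hydraulic gradient i = Δh / L = 2.70 / 2140 = 0.001262.
Darcy flux q = K · i = 2.330 × 0.001262 = 0.002940 m/day.
Seepage velocity v = q / n_e = 0.002940 / 0.09 = 0.03266 m/day.
Travel time t = L / v = 2140 / 0.03266 = 65516 days = 179.4 years.

179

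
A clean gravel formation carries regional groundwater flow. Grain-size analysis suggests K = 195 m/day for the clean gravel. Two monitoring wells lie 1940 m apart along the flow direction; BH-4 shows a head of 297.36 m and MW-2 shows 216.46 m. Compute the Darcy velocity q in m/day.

8.13

Hydraulic gradient i = (297.36 − 216.46) / 1940 = 80.9 / 1940 = 0.04170.
Specific discharge q = K · i = 195.0 × 0.04170 = 8.132 m/day.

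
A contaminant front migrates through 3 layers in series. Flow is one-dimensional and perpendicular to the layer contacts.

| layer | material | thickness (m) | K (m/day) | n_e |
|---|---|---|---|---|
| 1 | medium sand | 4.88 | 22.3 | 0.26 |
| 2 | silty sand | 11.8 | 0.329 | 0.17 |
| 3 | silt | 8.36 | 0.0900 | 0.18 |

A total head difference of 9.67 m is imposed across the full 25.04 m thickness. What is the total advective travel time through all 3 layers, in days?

With flow normal to the layers, continuity requires the same specific discharge q through every layer.
Σ(b_i/K_i) = 4.88/22.3 + 11.8/0.329 + 8.36/0.0900 = 129.0 d.
q = Δh / Σ(b_i/K_i) = 9.67 / 129.0 = 0.07498 m/day.
In each layer the seepage velocity is v_i = q/n_i, so the layer transit time is t_i = b_i·n_i / q:
  layer 1 (medium sand): t_1 = 4.88 × 0.26 / 0.07498 = 16.92 d
  layer 2 (silty sand): t_2 = 11.8 × 0.17 / 0.07498 = 26.76 d
  layer 3 (silt): t_3 = 8.36 × 0.18 / 0.07498 = 20.07 d
Total t = Σ t_i = 63.75 days.

63.7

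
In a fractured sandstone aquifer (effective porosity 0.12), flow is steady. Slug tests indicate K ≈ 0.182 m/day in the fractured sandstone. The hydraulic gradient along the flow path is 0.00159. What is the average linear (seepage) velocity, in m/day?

Hydraulic gradient i = 0.00159.
Darcy flux q = K · i = 0.1820 × 0.001590 = 0.0002894 m/day.
Seepage velocity v = q / n_e = 0.0002894 / 0.12 = 0.002412 m/day.

0.00241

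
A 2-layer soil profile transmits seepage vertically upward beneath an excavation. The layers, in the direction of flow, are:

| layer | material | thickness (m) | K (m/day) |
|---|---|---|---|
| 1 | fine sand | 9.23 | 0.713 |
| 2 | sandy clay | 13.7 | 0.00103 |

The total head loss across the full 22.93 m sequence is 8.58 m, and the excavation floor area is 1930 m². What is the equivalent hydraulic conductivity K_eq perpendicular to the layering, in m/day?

0.00172

Flow is perpendicular to layering, so the layers act in series and the equivalent K is the thickness-weighted harmonic mean.
Total thickness L = 9.23 + 13.7 = 22.93 m.
Σ(b_i/K_i) = 9.23/0.713 + 13.7/0.00103 = 13314 d.
K_eq = L / Σ(b_i/K_i) = 22.93 / 13314 = 0.001722 m/day.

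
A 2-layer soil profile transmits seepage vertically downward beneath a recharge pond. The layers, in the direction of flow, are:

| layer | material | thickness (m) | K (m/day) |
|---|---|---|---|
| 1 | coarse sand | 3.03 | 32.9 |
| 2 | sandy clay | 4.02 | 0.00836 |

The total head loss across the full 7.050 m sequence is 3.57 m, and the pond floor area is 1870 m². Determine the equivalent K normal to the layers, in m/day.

Flow is perpendicular to layering, so the layers act in series and the equivalent K is the thickness-weighted harmonic mean.
Total thickness L = 3.03 + 4.02 = 7.050 m.
Σ(b_i/K_i) = 3.03/32.9 + 4.02/0.00836 = 481.0 d.
K_eq = L / Σ(b_i/K_i) = 7.050 / 481.0 = 0.01466 m/day.

0.0147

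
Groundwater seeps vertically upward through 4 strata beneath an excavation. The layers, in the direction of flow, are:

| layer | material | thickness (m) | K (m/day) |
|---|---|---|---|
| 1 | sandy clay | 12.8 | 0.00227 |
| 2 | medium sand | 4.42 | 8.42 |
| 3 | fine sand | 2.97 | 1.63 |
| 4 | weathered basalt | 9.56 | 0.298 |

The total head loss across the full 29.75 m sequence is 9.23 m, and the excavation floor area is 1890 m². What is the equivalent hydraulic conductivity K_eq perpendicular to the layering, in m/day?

Flow is perpendicular to layering, so the layers act in series and the equivalent K is the thickness-weighted harmonic mean.
Total thickness L = 12.8 + 4.42 + 2.97 + 9.56 = 29.75 m.
Σ(b_i/K_i) = 12.8/0.00227 + 4.42/8.42 + 2.97/1.63 + 9.56/0.298 = 5673 d.
K_eq = L / Σ(b_i/K_i) = 29.75 / 5673 = 0.005244 m/day.

0.00524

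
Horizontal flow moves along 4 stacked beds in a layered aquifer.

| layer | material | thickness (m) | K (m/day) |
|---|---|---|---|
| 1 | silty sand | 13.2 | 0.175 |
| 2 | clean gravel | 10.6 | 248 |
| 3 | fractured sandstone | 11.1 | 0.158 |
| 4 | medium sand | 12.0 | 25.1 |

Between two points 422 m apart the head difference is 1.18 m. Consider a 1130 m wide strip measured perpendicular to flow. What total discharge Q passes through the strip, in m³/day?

Flow is parallel to layering, so each bed carries its own Darcy discharge and the transmissivities add.
Σ(K_i·b_i) = 0.175×13.2 + 248×10.6 + 0.158×11.1 + 25.1×12.0 = 2934 m²/day.
Hydraulic gradient i = Δh / L = 1.18 / 422 = 0.002796.
Q = Σ(K_i·b_i) · W · i = 2934 × 1130 × 0.002796 = 9271 m³/day.

9270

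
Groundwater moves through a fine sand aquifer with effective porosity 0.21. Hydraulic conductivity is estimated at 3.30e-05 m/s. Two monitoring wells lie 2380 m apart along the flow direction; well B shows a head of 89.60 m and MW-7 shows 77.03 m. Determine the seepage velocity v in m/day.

Convert K: 3.30e-05 m/s × 86400 = 2.851 m/day.
Hydraulic gradient i = (89.60 − 77.03) / 2380 = 12.57 / 2380 = 0.005282.
Darcy flux q = K · i = 2.851 × 0.005282 = 0.01506 m/day.
Seepage velocity v = q / n_e = 0.01506 / 0.21 = 0.07171 m/day.

0.0717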